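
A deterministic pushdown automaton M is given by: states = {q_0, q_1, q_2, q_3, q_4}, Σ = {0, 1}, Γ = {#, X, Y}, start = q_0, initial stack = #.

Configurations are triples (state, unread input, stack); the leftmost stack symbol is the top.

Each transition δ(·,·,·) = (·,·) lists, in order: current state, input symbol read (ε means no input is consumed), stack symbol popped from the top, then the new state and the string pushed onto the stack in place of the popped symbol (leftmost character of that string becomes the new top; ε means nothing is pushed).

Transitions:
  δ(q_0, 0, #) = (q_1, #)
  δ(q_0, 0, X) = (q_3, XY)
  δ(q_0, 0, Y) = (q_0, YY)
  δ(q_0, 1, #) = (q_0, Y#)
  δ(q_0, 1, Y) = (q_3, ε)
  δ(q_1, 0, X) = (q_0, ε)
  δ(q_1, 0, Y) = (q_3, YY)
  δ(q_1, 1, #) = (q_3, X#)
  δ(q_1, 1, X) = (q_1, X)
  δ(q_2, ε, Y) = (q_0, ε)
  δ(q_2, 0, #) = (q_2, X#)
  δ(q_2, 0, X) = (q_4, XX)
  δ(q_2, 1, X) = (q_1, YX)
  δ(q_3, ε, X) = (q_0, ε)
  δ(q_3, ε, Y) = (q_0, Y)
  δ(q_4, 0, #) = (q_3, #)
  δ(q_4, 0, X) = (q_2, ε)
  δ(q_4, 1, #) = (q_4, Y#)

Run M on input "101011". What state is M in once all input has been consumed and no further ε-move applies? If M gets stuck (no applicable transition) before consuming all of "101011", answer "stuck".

(q_0, 101011, #) ⊢ (q_0, 01011, Y#) ⊢ (q_0, 1011, YY#) ⊢ (q_3, 011, Y#) ⊢ (q_0, 011, Y#) ⊢ (q_0, 11, YY#) ⊢ (q_3, 1, Y#) ⊢ (q_0, 1, Y#) ⊢ (q_3, ε, #)
All input consumed; M is in state q_3.

q_3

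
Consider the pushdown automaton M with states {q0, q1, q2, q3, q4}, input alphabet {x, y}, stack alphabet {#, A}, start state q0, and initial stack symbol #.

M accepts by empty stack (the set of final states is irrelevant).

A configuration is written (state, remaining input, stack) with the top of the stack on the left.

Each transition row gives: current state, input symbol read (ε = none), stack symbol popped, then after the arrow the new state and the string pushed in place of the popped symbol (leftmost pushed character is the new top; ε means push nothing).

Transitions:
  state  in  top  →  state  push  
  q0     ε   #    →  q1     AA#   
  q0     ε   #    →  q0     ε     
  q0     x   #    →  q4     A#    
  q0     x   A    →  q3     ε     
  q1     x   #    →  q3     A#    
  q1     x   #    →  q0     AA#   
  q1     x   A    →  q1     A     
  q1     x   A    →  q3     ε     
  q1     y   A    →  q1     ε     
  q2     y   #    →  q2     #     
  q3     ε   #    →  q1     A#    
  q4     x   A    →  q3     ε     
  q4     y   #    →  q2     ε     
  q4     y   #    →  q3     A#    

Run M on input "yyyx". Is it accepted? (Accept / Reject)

No computation consumes all input and empties the stack.

Reject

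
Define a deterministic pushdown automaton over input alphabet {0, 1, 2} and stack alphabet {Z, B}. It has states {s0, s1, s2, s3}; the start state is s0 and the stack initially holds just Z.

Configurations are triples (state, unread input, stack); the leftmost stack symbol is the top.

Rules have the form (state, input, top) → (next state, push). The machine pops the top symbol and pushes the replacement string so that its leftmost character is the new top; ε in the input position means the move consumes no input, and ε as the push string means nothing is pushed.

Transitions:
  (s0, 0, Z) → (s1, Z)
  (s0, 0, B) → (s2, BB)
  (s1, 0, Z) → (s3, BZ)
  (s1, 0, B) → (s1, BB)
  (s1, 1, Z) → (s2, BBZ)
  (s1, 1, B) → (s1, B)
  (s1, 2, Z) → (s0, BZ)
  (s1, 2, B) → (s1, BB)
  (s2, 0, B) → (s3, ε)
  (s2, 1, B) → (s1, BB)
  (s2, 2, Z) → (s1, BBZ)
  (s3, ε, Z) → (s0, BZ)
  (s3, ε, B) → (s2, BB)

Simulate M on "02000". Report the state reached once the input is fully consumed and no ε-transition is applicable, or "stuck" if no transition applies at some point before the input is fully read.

s2

(s0, 02000, Z)
  read 0, top Z: go to s1, push Z → (s1, 2000, Z)
  read 2, top Z: go to s0, push BZ → (s0, 000, BZ)
  read 0, top B: go to s2, push BB → (s2, 00, BBZ)
  read 0, top B: go to s3, push ε → (s3, 0, BZ)
  ε-move, top B: go to s2, push BB → (s2, 0, BBZ)
  read 0, top B: go to s3, push ε → (s3, ε, BZ)
  ε-move, top B: go to s2, push BB → (s2, ε, BBZ)
All input consumed; M is in state s2.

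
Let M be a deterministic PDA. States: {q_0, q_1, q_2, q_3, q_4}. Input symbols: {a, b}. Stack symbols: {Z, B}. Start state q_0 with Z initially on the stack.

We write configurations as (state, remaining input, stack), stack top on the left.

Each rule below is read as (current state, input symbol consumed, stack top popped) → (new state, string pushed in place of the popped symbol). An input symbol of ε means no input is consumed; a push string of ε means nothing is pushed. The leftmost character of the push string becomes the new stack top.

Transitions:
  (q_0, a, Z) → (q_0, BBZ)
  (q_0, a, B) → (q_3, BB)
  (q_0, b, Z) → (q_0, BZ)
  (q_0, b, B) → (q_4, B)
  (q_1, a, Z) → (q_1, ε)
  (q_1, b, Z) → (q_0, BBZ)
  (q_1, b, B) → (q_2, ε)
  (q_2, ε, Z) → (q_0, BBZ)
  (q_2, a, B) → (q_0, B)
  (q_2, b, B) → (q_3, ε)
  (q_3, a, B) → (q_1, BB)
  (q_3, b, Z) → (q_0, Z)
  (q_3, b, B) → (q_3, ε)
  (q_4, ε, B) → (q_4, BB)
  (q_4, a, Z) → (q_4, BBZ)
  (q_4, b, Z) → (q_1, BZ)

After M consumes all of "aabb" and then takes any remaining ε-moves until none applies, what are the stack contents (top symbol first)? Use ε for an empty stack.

(q_0, aabb, Z)
  read a, top Z: go to q_0, push BBZ → (q_0, abb, BBZ)
  read a, top B: go to q_3, push BB → (q_3, bb, BBBZ)
  read b, top B: go to q_3, push ε → (q_3, b, BBZ)
  read b, top B: go to q_3, push ε → (q_3, ε, BZ)
All input consumed in state q_3 with stack BZ.

BZ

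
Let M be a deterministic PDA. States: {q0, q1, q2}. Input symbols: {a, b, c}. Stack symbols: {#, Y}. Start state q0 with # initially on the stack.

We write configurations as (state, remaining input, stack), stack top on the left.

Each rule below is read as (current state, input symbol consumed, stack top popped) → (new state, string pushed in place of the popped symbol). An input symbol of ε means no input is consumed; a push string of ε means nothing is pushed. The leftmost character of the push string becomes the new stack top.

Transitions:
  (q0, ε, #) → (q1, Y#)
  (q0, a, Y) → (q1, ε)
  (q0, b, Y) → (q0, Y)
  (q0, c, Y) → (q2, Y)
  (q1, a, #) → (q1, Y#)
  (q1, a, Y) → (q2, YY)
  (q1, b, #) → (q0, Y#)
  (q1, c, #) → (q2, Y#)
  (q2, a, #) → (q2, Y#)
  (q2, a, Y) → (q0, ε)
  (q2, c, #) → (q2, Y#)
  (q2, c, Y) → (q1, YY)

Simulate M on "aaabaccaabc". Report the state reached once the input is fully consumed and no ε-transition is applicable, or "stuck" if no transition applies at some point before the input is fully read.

(q0, aaabaccaabc, #) ⊢ (q1, aaabaccaabc, Y#) ⊢ (q2, aabaccaabc, YY#) ⊢ (q0, abaccaabc, Y#) ⊢ (q1, baccaabc, #) ⊢ (q0, accaabc, Y#) ⊢ (q1, ccaabc, #) ⊢ (q2, caabc, Y#) ⊢ (q1, aabc, YY#) ⊢ (q2, abc, YYY#) ⊢ (q0, bc, YY#) ⊢ (q0, c, YY#) ⊢ (q2, ε, YY#)
All input consumed; M is in state q2.

q2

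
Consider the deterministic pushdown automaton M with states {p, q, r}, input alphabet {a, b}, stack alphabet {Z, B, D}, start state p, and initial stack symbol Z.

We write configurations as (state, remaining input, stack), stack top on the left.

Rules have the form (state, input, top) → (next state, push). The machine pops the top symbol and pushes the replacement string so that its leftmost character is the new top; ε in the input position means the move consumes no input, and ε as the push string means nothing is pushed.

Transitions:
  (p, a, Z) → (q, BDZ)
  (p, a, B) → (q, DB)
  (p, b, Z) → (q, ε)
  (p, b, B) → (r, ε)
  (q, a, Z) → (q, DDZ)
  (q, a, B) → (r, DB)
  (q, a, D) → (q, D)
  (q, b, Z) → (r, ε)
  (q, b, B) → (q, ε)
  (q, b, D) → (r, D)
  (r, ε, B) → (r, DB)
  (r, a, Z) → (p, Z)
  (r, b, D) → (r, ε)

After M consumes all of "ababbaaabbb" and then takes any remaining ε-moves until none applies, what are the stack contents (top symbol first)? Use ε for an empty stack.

(p, ababbaaabbb, Z)
  read a, top Z: go to q, push BDZ → (q, babbaaabbb, BDZ)
  read b, top B: go to q, push ε → (q, abbaaabbb, DZ)
  read a, top D: go to q, push D → (q, bbaaabbb, DZ)
  read b, top D: go to r, push D → (r, baaabbb, DZ)
  read b, top D: go to r, push ε → (r, aaabbb, Z)
  read a, top Z: go to p, push Z → (p, aabbb, Z)
  read a, top Z: go to q, push BDZ → (q, abbb, BDZ)
  read a, top B: go to r, push DB → (r, bbb, DBDZ)
  read b, top D: go to r, push ε → (r, bb, BDZ)
  ε-move, top B: go to r, push DB → (r, bb, DBDZ)
  read b, top D: go to r, push ε → (r, b, BDZ)
  ε-move, top B: go to r, push DB → (r, b, DBDZ)
  read b, top D: go to r, push ε → (r, ε, BDZ)
  ε-move, top B: go to r, push DB → (r, ε, DBDZ)
All input consumed in state r with stack DBDZ.

DBDZ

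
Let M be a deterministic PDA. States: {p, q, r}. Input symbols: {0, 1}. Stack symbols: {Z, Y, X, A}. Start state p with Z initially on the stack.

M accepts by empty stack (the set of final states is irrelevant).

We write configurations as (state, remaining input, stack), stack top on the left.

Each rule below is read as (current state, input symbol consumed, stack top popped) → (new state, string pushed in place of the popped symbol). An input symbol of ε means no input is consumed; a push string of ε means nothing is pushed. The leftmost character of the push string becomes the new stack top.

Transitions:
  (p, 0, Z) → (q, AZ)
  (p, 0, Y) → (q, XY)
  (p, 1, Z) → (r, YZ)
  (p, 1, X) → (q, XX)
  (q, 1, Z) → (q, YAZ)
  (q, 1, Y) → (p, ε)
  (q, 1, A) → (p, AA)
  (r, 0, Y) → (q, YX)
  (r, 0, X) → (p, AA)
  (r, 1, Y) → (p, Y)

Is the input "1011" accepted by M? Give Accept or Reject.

(p, 1011, Z) ⊢ (r, 011, YZ) ⊢ (q, 11, YXZ) ⊢ (p, 1, XZ) ⊢ (q, ε, XXZ)
All input consumed; stack is XXZ, not empty, and no further ε-move applies.

Reject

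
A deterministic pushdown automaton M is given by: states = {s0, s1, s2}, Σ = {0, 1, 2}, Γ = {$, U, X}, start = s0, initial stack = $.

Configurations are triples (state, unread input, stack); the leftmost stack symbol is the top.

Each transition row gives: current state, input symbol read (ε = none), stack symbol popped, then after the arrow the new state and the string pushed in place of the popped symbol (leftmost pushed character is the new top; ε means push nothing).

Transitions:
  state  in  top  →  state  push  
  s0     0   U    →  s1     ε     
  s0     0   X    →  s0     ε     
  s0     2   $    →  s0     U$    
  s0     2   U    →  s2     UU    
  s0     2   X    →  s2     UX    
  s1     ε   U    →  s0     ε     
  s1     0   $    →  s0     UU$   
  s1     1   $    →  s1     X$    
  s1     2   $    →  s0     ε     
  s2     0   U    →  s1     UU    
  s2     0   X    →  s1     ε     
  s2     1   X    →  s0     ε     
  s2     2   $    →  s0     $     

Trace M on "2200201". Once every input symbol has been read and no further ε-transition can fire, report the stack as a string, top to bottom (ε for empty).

(s0, 2200201, $)
  read 2, top $: go to s0, push U$ → (s0, 200201, U$)
  read 2, top U: go to s2, push UU → (s2, 00201, UU$)
  read 0, top U: go to s1, push UU → (s1, 0201, UUU$)
  ε-move, top U: go to s0, push ε → (s0, 0201, UU$)
  read 0, top U: go to s1, push ε → (s1, 201, U$)
  ε-move, top U: go to s0, push ε → (s0, 201, $)
  read 2, top $: go to s0, push U$ → (s0, 01, U$)
  read 0, top U: go to s1, push ε → (s1, 1, $)
  read 1, top $: go to s1, push X$ → (s1, ε, X$)
All input consumed in state s1 with stack X$.

X$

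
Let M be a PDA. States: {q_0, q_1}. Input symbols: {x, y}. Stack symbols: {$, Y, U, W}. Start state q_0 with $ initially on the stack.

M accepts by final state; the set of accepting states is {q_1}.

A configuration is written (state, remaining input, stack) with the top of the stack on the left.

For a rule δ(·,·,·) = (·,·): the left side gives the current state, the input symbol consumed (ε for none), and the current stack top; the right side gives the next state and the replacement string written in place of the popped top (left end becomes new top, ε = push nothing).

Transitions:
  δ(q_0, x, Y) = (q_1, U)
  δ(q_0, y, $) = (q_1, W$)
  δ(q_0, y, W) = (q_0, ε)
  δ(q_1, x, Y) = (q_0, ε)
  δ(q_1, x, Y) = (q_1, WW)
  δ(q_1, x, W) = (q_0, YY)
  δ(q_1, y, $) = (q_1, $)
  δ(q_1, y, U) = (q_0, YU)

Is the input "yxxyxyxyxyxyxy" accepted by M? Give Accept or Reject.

No computation consumes all input and reaches a final state.

Reject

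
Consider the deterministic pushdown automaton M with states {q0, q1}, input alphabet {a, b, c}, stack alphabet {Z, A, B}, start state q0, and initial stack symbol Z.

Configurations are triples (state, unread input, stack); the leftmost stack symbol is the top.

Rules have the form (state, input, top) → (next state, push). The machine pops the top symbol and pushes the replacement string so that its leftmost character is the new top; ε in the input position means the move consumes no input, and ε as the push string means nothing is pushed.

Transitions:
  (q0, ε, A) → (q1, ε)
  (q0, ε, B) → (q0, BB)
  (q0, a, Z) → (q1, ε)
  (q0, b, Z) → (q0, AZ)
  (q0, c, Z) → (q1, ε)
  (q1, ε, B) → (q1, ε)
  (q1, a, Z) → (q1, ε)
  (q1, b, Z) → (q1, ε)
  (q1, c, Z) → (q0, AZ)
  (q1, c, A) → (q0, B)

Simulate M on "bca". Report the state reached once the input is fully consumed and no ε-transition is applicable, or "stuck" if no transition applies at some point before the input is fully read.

(q0, bca, Z)
  read b, top Z: go to q0, push AZ → (q0, ca, AZ)
  ε-move, top A: go to q1, push ε → (q1, ca, Z)
  read c, top Z: go to q0, push AZ → (q0, a, AZ)
  ε-move, top A: go to q1, push ε → (q1, a, Z)
  read a, top Z: go to q1, push ε → (q1, ε, ε)
All input consumed; M is in state q1.

q1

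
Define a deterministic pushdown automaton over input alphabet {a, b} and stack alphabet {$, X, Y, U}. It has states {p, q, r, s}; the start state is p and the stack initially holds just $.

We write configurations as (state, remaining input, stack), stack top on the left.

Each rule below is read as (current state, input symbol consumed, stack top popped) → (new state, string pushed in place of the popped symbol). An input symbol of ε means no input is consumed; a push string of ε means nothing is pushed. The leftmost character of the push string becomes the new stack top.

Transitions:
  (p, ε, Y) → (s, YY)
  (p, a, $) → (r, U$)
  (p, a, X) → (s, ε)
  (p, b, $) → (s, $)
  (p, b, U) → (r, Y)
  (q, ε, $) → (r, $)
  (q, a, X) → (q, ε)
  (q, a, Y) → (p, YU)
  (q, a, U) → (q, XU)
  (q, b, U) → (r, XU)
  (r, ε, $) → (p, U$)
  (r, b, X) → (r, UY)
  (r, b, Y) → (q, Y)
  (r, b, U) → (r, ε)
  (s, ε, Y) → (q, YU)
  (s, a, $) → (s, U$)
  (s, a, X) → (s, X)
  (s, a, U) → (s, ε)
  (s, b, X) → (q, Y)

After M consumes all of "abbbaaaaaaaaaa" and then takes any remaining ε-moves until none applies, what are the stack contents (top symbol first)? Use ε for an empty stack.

(p, abbbaaaaaaaaaa, $)
  read a, top $: go to r, push U$ → (r, bbbaaaaaaaaaa, U$)
  read b, top U: go to r, push ε → (r, bbaaaaaaaaaa, $)
  ε-move, top $: go to p, push U$ → (p, bbaaaaaaaaaa, U$)
  read b, top U: go to r, push Y → (r, baaaaaaaaaa, Y$)
  read b, top Y: go to q, push Y → (q, aaaaaaaaaa, Y$)
  read a, top Y: go to p, push YU → (p, aaaaaaaaa, YU$)
  ε-move, top Y: go to s, push YY → (s, aaaaaaaaa, YYU$)
  ε-move, top Y: go to q, push YU → (q, aaaaaaaaa, YUYU$)
  read a, top Y: go to p, push YU → (p, aaaaaaaa, YUUYU$)
  ε-move, top Y: go to s, push YY → (s, aaaaaaaa, YYUUYU$)
  ε-move, top Y: go to q, push YU → (q, aaaaaaaa, YUYUUYU$)
  read a, top Y: go to p, push YU → (p, aaaaaaa, YUUYUUYU$)
  ε-move, top Y: go to s, push YY → (s, aaaaaaa, YYUUYUUYU$)
  ε-move, top Y: go to q, push YU → (q, aaaaaaa, YUYUUYUUYU$)
  read a, top Y: go to p, push YU → (p, aaaaaa, YUUYUUYUUYU$)
  ε-move, top Y: go to s, push YY → (s, aaaaaa, YYUUYUUYUUYU$)
  ε-move, top Y: go to q, push YU → (q, aaaaaa, YUYUUYUUYUUYU$)
  read a, top Y: go to p, push YU → (p, aaaaa, YUUYUUYUUYUUYU$)
  ε-move, top Y: go to s, push YY → (s, aaaaa, YYUUYUUYUUYUUYU$)
  ε-move, top Y: go to q, push YU → (q, aaaaa, YUYUUYUUYUUYUUYU$)
  read a, top Y: go to p, push YU → (p, aaaa, YUUYUUYUUYUUYUUYU$)
  ε-move, top Y: go to s, push YY → (s, aaaa, YYUUYUUYUUYUUYUUYU$)
  ε-move, top Y: go to q, push YU → (q, aaaa, YUYUUYUUYUUYUUYUUYU$)
  read a, top Y: go to p, push YU → (p, aaa, YUUYUUYUUYUUYUUYUUYU$)
  ε-move, top Y: go to s, push YY → (s, aaa, YYUUYUUYUUYUUYUUYUUYU$)
  ε-move, top Y: go to q, push YU → (q, aaa, YUYUUYUUYUUYUUYUUYUUYU$)
  read a, top Y: go to p, push YU → (p, aa, YUUYUUYUUYUUYUUYUUYUUYU$)
  ε-move, top Y: go to s, push YY → (s, aa, YYUUYUUYUUYUUYUUYUUYUUYU$)
  ε-move, top Y: go to q, push YU → (q, aa, YUYUUYUUYUUYUUYUUYUUYUUYU$)
  read a, top Y: go to p, push YU → (p, a, YUUYUUYUUYUUYUUYUUYUUYUUYU$)
  ε-move, top Y: go to s, push YY → (s, a, YYUUYUUYUUYUUYUUYUUYUUYUUYU$)
  ε-move, top Y: go to q, push YU → (q, a, YUYUUYUUYUUYUUYUUYUUYUUYUUYU$)
  read a, top Y: go to p, push YU → (p, ε, YUUYUUYUUYUUYUUYUUYUUYUUYUUYU$)
  ε-move, top Y: go to s, push YY → (s, ε, YYUUYUUYUUYUUYUUYUUYUUYUUYUUYU$)
  ε-move, top Y: go to q, push YU → (q, ε, YUYUUYUUYUUYUUYUUYUUYUUYUUYUUYU$)
All input consumed in state q with stack YUYUUYUUYUUYUUYUUYUUYUUYUUYUUYU$.

YUYUUYUUYUUYUUYUUYUUYUUYUUYUUYU$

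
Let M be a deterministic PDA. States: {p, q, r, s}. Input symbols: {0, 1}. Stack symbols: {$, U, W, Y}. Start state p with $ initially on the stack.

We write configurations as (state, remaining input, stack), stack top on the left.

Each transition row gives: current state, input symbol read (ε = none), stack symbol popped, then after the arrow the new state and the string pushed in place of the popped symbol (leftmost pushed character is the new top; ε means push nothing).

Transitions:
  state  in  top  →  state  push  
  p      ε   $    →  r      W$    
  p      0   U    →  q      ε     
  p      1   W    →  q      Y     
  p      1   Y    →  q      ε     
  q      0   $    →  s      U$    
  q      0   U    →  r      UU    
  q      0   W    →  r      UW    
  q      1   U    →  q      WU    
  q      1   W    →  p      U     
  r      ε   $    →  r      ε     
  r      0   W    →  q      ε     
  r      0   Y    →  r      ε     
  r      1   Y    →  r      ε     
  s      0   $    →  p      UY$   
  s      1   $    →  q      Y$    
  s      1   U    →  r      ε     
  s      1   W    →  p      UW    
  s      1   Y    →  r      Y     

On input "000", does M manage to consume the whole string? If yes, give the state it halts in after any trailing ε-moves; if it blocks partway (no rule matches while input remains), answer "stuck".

stuck

(p, 000, $) ⊢ (r, 000, W$) ⊢ (q, 00, $) ⊢ (s, 0, U$)
No transition for (s, 0, top U); M blocks with input 0 remaining.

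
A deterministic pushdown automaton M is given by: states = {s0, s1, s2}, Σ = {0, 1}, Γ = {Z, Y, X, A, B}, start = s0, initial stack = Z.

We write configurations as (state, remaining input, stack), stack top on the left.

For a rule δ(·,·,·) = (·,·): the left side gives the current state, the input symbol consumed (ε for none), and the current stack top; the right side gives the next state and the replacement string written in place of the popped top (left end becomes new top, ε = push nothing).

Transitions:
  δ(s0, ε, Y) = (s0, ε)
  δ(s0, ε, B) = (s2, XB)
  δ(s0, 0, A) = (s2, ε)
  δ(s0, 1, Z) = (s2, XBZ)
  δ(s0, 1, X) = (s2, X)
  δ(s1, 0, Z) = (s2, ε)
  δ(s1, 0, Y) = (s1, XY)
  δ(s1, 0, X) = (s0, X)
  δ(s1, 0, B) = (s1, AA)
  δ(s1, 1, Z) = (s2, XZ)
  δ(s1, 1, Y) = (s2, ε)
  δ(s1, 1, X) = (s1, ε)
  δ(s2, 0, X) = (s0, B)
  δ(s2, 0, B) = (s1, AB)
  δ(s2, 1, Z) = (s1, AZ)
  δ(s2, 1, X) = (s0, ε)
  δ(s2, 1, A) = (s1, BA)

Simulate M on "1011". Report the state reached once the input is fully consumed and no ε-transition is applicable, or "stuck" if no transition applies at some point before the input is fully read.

s2

(s0, 1011, Z) ⊢ (s2, 011, XBZ) ⊢ (s0, 11, BBZ) ⊢ (s2, 11, XBBZ) ⊢ (s0, 1, BBZ) ⊢ (s2, 1, XBBZ) ⊢ (s0, ε, BBZ) ⊢ (s2, ε, XBBZ)
All input consumed; M is in state s2.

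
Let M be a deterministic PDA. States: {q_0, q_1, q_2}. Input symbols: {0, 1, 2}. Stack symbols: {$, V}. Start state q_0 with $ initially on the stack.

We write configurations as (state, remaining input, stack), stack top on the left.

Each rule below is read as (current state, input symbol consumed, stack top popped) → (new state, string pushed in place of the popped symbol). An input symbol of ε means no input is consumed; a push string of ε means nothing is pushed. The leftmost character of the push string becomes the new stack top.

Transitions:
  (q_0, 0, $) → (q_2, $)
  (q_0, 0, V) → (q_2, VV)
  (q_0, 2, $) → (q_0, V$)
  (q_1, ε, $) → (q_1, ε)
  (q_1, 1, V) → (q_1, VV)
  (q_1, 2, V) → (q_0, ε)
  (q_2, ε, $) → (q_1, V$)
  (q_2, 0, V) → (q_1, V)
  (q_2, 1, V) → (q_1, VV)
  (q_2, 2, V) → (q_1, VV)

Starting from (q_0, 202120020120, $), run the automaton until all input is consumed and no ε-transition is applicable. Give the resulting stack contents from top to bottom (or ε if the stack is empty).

VVVVV$

(q_0, 202120020120, $)
  read 2, top $: go to q_0, push V$ → (q_0, 02120020120, V$)
  read 0, top V: go to q_2, push VV → (q_2, 2120020120, VV$)
  read 2, top V: go to q_1, push VV → (q_1, 120020120, VVV$)
  read 1, top V: go to q_1, push VV → (q_1, 20020120, VVVV$)
  read 2, top V: go to q_0, push ε → (q_0, 0020120, VVV$)
  read 0, top V: go to q_2, push VV → (q_2, 020120, VVVV$)
  read 0, top V: go to q_1, push V → (q_1, 20120, VVVV$)
  read 2, top V: go to q_0, push ε → (q_0, 0120, VVV$)
  read 0, top V: go to q_2, push VV → (q_2, 120, VVVV$)
  read 1, top V: go to q_1, push VV → (q_1, 20, VVVVV$)
  read 2, top V: go to q_0, push ε → (q_0, 0, VVVV$)
  read 0, top V: go to q_2, push VV → (q_2, ε, VVVVV$)
All input consumed in state q_2 with stack VVVVV$.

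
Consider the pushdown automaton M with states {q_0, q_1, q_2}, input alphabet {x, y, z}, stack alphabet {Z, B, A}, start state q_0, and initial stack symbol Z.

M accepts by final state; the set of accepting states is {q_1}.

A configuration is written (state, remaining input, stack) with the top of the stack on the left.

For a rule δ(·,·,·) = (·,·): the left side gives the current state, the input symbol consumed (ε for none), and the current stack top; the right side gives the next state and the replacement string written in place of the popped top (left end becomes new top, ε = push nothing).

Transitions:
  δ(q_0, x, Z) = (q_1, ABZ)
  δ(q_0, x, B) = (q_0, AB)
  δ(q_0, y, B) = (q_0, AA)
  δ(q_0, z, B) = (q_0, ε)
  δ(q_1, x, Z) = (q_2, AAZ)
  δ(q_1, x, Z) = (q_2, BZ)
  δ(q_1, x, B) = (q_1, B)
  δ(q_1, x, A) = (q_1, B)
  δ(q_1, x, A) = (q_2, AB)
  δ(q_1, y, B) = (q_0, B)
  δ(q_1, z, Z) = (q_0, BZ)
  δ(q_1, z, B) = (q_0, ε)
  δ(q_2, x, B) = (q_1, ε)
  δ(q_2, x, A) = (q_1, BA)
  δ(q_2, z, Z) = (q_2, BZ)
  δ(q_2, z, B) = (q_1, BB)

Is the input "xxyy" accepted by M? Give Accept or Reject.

Reject

No computation consumes all input and reaches a final state.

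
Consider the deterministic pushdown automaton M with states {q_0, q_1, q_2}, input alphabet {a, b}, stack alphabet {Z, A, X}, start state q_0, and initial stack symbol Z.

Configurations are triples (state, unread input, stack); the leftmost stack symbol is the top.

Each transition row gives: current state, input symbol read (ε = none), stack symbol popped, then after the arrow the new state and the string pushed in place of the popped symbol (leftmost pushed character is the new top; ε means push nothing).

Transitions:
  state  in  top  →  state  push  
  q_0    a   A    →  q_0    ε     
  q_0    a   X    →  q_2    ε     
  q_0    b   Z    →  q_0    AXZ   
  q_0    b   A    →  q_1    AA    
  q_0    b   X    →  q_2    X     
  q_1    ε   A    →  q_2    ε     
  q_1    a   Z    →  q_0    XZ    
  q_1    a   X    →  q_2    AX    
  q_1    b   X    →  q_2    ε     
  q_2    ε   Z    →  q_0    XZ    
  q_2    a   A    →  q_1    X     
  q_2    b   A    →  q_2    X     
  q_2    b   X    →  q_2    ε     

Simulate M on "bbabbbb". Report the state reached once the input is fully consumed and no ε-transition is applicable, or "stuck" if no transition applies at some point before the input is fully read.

q_0

(q_0, bbabbbb, Z)
  read b, top Z: go to q_0, push AXZ → (q_0, babbbb, AXZ)
  read b, top A: go to q_1, push AA → (q_1, abbbb, AAXZ)
  ε-move, top A: go to q_2, push ε → (q_2, abbbb, AXZ)
  read a, top A: go to q_1, push X → (q_1, bbbb, XXZ)
  read b, top X: go to q_2, push ε → (q_2, bbb, XZ)
  read b, top X: go to q_2, push ε → (q_2, bb, Z)
  ε-move, top Z: go to q_0, push XZ → (q_0, bb, XZ)
  read b, top X: go to q_2, push X → (q_2, b, XZ)
  read b, top X: go to q_2, push ε → (q_2, ε, Z)
  ε-move, top Z: go to q_0, push XZ → (q_0, ε, XZ)
All input consumed; M is in state q_0.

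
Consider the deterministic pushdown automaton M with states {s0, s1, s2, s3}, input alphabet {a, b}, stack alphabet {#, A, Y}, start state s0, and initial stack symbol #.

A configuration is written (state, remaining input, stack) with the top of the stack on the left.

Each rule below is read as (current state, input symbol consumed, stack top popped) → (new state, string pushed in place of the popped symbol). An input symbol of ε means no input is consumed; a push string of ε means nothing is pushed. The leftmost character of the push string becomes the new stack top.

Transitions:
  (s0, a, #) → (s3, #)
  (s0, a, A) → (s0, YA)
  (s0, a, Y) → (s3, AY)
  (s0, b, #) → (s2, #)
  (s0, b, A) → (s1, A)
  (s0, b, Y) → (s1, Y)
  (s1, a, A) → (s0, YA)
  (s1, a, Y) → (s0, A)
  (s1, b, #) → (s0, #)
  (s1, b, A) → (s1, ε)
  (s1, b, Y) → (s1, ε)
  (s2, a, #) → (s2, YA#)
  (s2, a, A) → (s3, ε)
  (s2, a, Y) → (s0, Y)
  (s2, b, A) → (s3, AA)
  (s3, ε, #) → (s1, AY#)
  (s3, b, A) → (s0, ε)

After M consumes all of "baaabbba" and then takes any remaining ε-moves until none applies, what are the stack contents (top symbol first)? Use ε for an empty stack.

YA#

(s0, baaabbba, #) ⊢ (s2, aaabbba, #) ⊢ (s2, aabbba, YA#) ⊢ (s0, abbba, YA#) ⊢ (s3, bbba, AYA#) ⊢ (s0, bba, YA#) ⊢ (s1, ba, YA#) ⊢ (s1, a, A#) ⊢ (s0, ε, YA#)
All input consumed in state s0 with stack YA#.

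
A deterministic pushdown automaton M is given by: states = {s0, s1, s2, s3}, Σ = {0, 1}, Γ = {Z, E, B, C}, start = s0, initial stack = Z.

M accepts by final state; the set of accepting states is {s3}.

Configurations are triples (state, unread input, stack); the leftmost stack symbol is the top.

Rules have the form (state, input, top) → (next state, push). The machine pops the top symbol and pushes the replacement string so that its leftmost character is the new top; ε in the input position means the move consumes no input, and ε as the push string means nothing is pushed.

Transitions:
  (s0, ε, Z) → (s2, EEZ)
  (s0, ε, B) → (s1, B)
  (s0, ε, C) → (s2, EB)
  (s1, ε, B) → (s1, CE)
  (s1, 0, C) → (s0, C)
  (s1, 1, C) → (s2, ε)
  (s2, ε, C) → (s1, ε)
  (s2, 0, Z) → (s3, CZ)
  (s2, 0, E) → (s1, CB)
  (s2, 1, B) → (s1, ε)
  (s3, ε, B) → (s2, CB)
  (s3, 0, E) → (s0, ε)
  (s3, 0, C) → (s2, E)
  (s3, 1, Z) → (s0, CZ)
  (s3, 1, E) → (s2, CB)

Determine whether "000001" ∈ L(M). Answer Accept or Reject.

(s0, 000001, Z)
  ε-move, top Z: go to s2, push EEZ → (s2, 000001, EEZ)
  read 0, top E: go to s1, push CB → (s1, 00001, CBEZ)
  read 0, top C: go to s0, push C → (s0, 0001, CBEZ)
  ε-move, top C: go to s2, push EB → (s2, 0001, EBBEZ)
  read 0, top E: go to s1, push CB → (s1, 001, CBBBEZ)
  read 0, top C: go to s0, push C → (s0, 01, CBBBEZ)
  ε-move, top C: go to s2, push EB → (s2, 01, EBBBBEZ)
  read 0, top E: go to s1, push CB → (s1, 1, CBBBBBEZ)
  read 1, top C: go to s2, push ε → (s2, ε, BBBBBEZ)
All input consumed; state s2 ∉ F and no further ε-move applies.

Reject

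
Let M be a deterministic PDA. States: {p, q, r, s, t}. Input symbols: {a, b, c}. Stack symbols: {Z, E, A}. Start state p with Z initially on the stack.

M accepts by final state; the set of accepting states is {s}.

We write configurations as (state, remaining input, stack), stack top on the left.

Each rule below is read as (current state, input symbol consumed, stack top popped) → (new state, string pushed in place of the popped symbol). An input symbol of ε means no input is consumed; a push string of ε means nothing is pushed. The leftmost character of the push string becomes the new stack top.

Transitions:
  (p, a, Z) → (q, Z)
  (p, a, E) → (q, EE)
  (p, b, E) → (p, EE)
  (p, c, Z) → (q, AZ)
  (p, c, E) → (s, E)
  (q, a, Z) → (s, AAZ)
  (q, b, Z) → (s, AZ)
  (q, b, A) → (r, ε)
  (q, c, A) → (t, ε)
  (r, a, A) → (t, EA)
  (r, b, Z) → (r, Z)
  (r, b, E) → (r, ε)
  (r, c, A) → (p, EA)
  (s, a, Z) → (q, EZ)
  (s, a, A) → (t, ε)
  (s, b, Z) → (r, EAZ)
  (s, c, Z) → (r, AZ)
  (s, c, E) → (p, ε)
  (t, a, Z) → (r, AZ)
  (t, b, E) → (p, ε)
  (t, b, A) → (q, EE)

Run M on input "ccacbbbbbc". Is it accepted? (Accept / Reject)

Accept

(p, ccacbbbbbc, Z)
  read c, top Z: go to q, push AZ → (q, cacbbbbbc, AZ)
  read c, top A: go to t, push ε → (t, acbbbbbc, Z)
  read a, top Z: go to r, push AZ → (r, cbbbbbc, AZ)
  read c, top A: go to p, push EA → (p, bbbbbc, EAZ)
  read b, top E: go to p, push EE → (p, bbbbc, EEAZ)
  read b, top E: go to p, push EE → (p, bbbc, EEEAZ)
  read b, top E: go to p, push EE → (p, bbc, EEEEAZ)
  read b, top E: go to p, push EE → (p, bc, EEEEEAZ)
  read b, top E: go to p, push EE → (p, c, EEEEEEAZ)
  read c, top E: go to s, push E → (s, ε, EEEEEEAZ)
All input consumed; state s ∈ F.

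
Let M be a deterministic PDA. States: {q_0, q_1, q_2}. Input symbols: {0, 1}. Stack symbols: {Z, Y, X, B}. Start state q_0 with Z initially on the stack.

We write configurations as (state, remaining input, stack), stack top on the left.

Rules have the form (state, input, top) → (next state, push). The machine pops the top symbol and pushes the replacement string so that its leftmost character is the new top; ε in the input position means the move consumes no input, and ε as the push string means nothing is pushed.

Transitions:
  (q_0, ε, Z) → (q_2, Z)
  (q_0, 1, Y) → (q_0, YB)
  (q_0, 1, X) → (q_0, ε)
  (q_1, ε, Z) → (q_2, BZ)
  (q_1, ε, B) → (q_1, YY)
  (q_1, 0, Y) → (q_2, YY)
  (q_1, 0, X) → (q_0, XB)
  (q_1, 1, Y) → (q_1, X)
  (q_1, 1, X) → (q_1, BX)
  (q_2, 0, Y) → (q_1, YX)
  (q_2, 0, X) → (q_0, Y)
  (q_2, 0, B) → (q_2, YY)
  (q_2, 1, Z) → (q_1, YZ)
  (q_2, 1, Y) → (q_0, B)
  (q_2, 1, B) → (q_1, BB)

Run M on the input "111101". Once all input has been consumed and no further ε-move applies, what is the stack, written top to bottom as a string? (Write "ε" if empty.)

(q_0, 111101, Z) ⊢ (q_2, 111101, Z) ⊢ (q_1, 11101, YZ) ⊢ (q_1, 1101, XZ) ⊢ (q_1, 101, BXZ) ⊢ (q_1, 101, YYXZ) ⊢ (q_1, 01, XYXZ) ⊢ (q_0, 1, XBYXZ) ⊢ (q_0, ε, BYXZ)
All input consumed in state q_0 with stack BYXZ.

BYXZ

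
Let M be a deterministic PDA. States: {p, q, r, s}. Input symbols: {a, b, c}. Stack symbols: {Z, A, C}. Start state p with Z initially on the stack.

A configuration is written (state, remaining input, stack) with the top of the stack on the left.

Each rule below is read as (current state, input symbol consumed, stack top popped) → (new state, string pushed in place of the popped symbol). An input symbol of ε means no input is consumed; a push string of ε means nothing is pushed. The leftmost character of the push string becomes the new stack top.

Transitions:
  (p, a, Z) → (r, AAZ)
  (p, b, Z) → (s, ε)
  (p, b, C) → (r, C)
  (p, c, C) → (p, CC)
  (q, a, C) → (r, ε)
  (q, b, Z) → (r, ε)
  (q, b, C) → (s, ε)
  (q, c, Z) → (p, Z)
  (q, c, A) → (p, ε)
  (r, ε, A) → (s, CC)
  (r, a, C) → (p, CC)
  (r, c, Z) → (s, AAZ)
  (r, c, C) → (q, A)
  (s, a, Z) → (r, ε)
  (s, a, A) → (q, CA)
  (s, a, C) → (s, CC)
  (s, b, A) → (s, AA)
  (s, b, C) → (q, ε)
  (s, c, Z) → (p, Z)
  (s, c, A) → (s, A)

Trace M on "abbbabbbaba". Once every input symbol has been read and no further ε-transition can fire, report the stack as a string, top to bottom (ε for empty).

CAAAAZ

(p, abbbabbbaba, Z) ⊢ (r, bbbabbbaba, AAZ) ⊢ (s, bbbabbbaba, CCAZ) ⊢ (q, bbabbbaba, CAZ) ⊢ (s, babbbaba, AZ) ⊢ (s, abbbaba, AAZ) ⊢ (q, bbbaba, CAAZ) ⊢ (s, bbaba, AAZ) ⊢ (s, baba, AAAZ) ⊢ (s, aba, AAAAZ) ⊢ (q, ba, CAAAAZ) ⊢ (s, a, AAAAZ) ⊢ (q, ε, CAAAAZ)
All input consumed in state q with stack CAAAAZ.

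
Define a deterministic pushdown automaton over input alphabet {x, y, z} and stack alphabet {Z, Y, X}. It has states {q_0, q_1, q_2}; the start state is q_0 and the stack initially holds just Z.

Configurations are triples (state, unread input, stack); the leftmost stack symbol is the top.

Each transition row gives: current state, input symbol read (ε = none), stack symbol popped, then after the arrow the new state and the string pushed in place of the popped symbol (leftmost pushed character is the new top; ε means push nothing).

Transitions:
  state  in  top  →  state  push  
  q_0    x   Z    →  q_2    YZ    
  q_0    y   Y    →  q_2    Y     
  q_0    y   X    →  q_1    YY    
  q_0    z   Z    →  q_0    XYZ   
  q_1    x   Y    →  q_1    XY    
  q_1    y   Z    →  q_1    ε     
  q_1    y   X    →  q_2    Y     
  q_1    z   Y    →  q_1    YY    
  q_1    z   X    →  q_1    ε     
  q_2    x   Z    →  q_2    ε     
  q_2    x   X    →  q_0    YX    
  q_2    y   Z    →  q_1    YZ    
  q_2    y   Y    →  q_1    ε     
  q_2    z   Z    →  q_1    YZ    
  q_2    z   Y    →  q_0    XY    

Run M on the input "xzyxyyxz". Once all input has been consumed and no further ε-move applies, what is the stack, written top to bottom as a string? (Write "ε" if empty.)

YYYZ

(q_0, xzyxyyxz, Z) ⊢ (q_2, zyxyyxz, YZ) ⊢ (q_0, yxyyxz, XYZ) ⊢ (q_1, xyyxz, YYYZ) ⊢ (q_1, yyxz, XYYYZ) ⊢ (q_2, yxz, YYYYZ) ⊢ (q_1, xz, YYYZ) ⊢ (q_1, z, XYYYZ) ⊢ (q_1, ε, YYYZ)
All input consumed in state q_1 with stack YYYZ.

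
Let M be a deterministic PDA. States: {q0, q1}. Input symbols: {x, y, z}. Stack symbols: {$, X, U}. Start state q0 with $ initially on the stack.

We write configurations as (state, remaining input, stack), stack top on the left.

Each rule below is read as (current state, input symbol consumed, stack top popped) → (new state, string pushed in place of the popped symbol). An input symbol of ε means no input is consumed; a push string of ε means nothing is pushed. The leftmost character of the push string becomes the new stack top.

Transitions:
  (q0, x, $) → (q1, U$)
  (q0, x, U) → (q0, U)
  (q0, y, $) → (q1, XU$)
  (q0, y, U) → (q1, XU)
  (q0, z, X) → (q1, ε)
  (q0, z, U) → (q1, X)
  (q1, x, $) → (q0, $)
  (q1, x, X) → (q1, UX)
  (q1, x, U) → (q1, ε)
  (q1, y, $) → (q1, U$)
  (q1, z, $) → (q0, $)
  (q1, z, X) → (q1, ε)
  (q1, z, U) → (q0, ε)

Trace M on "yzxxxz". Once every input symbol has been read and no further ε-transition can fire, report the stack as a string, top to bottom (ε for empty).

(q0, yzxxxz, $)
  read y, top $: go to q1, push XU$ → (q1, zxxxz, XU$)
  read z, top X: go to q1, push ε → (q1, xxxz, U$)
  read x, top U: go to q1, push ε → (q1, xxz, $)
  read x, top $: go to q0, push $ → (q0, xz, $)
  read x, top $: go to q1, push U$ → (q1, z, U$)
  read z, top U: go to q0, push ε → (q0, ε, $)
All input consumed in state q0 with stack $.

$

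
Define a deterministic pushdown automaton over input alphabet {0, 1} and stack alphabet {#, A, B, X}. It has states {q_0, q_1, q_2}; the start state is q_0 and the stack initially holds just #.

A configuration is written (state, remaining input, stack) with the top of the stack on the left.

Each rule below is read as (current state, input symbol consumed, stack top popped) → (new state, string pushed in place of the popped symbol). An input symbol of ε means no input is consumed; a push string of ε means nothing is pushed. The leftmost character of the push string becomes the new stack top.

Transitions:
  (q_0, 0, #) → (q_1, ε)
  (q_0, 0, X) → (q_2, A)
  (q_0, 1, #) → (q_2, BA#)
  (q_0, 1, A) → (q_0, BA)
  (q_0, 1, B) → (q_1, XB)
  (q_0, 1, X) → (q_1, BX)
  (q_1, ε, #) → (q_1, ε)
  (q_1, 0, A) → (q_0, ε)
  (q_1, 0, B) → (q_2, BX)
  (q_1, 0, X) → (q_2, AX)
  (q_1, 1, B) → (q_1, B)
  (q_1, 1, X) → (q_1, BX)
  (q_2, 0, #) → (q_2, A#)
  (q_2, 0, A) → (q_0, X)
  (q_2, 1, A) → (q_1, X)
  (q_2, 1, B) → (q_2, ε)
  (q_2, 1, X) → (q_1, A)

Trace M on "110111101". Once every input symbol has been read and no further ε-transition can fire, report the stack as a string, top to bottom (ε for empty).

XX#

(q_0, 110111101, #)
  read 1, top #: go to q_2, push BA# → (q_2, 10111101, BA#)
  read 1, top B: go to q_2, push ε → (q_2, 0111101, A#)
  read 0, top A: go to q_0, push X → (q_0, 111101, X#)
  read 1, top X: go to q_1, push BX → (q_1, 11101, BX#)
  read 1, top B: go to q_1, push B → (q_1, 1101, BX#)
  read 1, top B: go to q_1, push B → (q_1, 101, BX#)
  read 1, top B: go to q_1, push B → (q_1, 01, BX#)
  read 0, top B: go to q_2, push BX → (q_2, 1, BXX#)
  read 1, top B: go to q_2, push ε → (q_2, ε, XX#)
All input consumed in state q_2 with stack XX#.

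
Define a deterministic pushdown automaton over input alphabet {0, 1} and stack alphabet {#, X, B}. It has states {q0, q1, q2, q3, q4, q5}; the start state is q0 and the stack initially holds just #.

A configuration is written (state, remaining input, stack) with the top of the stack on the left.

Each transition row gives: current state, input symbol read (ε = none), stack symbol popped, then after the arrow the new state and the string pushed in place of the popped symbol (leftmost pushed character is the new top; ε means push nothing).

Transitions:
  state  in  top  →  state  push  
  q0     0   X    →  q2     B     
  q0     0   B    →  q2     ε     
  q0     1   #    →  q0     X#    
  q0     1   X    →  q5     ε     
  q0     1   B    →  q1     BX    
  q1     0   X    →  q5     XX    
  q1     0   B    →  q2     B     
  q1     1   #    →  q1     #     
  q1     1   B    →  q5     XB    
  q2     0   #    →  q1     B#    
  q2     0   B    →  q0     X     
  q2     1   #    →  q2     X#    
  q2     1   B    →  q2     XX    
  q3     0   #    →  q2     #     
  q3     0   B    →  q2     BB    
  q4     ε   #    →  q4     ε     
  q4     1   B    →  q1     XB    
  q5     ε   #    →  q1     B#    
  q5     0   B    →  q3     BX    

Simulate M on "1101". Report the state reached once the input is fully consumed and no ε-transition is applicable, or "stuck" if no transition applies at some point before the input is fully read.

q2

(q0, 1101, #) ⊢ (q0, 101, X#) ⊢ (q5, 01, #) ⊢ (q1, 01, B#) ⊢ (q2, 1, B#) ⊢ (q2, ε, XX#)
All input consumed; M is in state q2.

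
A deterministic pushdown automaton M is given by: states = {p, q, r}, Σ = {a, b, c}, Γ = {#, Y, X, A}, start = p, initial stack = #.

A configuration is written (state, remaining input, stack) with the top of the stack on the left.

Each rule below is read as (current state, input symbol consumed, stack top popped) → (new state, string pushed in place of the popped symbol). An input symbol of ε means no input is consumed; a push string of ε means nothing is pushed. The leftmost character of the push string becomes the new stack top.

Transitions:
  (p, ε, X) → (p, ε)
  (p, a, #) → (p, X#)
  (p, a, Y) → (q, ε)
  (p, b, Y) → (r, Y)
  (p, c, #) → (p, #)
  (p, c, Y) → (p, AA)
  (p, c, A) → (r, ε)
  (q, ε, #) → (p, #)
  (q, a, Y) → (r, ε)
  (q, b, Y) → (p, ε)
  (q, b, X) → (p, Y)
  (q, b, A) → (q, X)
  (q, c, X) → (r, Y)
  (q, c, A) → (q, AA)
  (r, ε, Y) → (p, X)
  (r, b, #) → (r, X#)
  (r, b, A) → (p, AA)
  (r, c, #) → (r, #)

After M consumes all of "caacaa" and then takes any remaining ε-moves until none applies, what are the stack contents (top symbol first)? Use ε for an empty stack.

#

(p, caacaa, #)
  read c, top #: go to p, push # → (p, aacaa, #)
  read a, top #: go to p, push X# → (p, acaa, X#)
  ε-move, top X: go to p, push ε → (p, acaa, #)
  read a, top #: go to p, push X# → (p, caa, X#)
  ε-move, top X: go to p, push ε → (p, caa, #)
  read c, top #: go to p, push # → (p, aa, #)
  read a, top #: go to p, push X# → (p, a, X#)
  ε-move, top X: go to p, push ε → (p, a, #)
  read a, top #: go to p, push X# → (p, ε, X#)
  ε-move, top X: go to p, push ε → (p, ε, #)
All input consumed in state p with stack #.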